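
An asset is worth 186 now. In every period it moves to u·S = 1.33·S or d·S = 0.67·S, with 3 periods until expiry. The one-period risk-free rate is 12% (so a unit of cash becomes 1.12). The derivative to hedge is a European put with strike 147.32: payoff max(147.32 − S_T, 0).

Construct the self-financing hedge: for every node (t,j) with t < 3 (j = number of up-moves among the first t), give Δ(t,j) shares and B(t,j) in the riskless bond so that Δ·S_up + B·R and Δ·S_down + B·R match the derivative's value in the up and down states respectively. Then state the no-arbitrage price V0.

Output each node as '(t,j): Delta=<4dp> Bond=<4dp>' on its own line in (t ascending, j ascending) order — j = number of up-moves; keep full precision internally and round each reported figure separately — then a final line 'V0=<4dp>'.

Under the risk-neutral measure, an up-move has probability p* = (R−d)/(u−d) = 0.6818 and values discount at R = 1.12.
Payoff layer (t=3): V(3,0)=91.3781, V(3,1)=36.2711, V(3,2)=0.0000, V(3,3)=0.0000
  t=2,j=0: stock 83.4954 → up 111.0489 (V=36.2711), down 55.9419 (V=91.3781). Price 48.0403; hedge Δ=-1.0000, bond B=131.5357.
  t=2,j=1: stock 165.7446 → up 220.4403 (V=0.0000), down 111.0489 (V=36.2711). Price 10.3043; hedge Δ=-0.3316, bond B=65.2605.
  t=2,j=2: stock 329.0154 → up 437.5905 (V=0.0000), down 220.4403 (V=0.0000). Price 0.0000; hedge Δ=0.0000, bond B=0.0000.
  t=1,j=0: stock 124.6200 → up 165.7446 (V=10.3043), down 83.4954 (V=48.0403). Price 19.9207; hedge Δ=-0.4588, bond B=77.0965.
  t=1,j=1: stock 247.3800 → up 329.0154 (V=0.0000), down 165.7446 (V=10.3043). Price 2.9274; hedge Δ=-0.0631, bond B=18.5399.
  t=0,j=0: stock 186.0000 → up 247.3800 (V=2.9274), down 124.6200 (V=19.9207). Price 7.4414; hedge Δ=-0.1384, bond B=33.1889.
Check: Δ(0,0)·S0 + B(0,0) = 7.4414 = V0.

(0,0): Delta=-0.1384 Bond=33.1889
(1,0): Delta=-0.4588 Bond=77.0965
(1,1): Delta=-0.0631 Bond=18.5399
(2,0): Delta=-1.0000 Bond=131.5357
(2,1): Delta=-0.3316 Bond=65.2605
(2,2): Delta=0.0000 Bond=0.0000
V0=7.4414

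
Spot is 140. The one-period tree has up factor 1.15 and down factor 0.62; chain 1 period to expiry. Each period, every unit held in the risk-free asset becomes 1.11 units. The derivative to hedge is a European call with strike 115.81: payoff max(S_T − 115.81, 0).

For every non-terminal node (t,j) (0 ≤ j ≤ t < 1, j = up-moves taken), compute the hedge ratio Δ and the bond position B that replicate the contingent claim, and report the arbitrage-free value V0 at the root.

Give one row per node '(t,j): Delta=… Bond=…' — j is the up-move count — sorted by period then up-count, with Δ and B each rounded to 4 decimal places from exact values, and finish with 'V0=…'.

The replicating-portfolio and risk-neutral prices coincide; use p* = (1.11−0.62)/(1.15−0.62) = 0.9245 for the latter.
Payoff layer (t=1): V(1,0)=0.0000, V(1,1)=45.1900
Node (0,0) S=140.0000: V=(p*·45.1900+(1−p*)·0.0000)/1.11=37.6391; Δ=(45.1900−0.0000)/(161.0000−86.8000)=0.6090; B=V−Δ·S=-47.6250
Root portfolio cost Δ·140+B reproduces V0=37.6391.

(0,0): Delta=0.6090 Bond=-47.6250
V0=37.6391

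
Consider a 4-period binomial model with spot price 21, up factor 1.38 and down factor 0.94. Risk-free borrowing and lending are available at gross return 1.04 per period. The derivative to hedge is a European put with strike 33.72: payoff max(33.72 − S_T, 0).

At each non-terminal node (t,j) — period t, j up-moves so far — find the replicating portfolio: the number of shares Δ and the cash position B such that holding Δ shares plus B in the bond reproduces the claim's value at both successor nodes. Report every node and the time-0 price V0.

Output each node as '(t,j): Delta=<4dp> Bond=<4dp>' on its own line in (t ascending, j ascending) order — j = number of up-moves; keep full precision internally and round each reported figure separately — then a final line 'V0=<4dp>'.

Since d<R<u, set p* = (R−d)/(u−d) = 0.2273; price each node as the discounted p*-expectation of its children.
Terminal values V(4,·): V(4,0)=17.3243, V(4,1)=9.6497, V(4,2)=0.0000, V(4,3)=0.0000, V(4,4)=0.0000
Node (3,0) S=17.4423: V=(p*·9.6497+(1−p*)·17.3243)/1.04=14.9808; Δ=(9.6497−17.3243)/(24.0703−16.3957)=-1.0000; B=V−Δ·S=32.4231
Node (3,1) S=25.6067: V=(p*·0.0000+(1−p*)·9.6497)/1.04=7.1698; Δ=(0.0000−9.6497)/(35.3373−24.0703)=-0.8565; B=V−Δ·S=29.1009
Node (3,2) S=37.5929: V=(p*·0.0000+(1−p*)·0.0000)/1.04=0.0000; Δ=(0.0000−0.0000)/(51.8781−35.3373)=0.0000; B=V−Δ·S=0.0000
Node (3,3) S=55.1895: V=(p*·0.0000+(1−p*)·0.0000)/1.04=0.0000; Δ=(0.0000−0.0000)/(76.1615−51.8781)=0.0000; B=V−Δ·S=0.0000
Node (2,0) S=18.5556: V=(p*·7.1698+(1−p*)·14.9808)/1.04=12.6977; Δ=(7.1698−14.9808)/(25.6067−17.4423)=-0.9567; B=V−Δ·S=30.4500
Node (2,1) S=27.2412: V=(p*·0.0000+(1−p*)·7.1698)/1.04=5.3272; Δ=(0.0000−7.1698)/(37.5929−25.6067)=-0.5982; B=V−Δ·S=21.6221
Node (2,2) S=39.9924: V=(p*·0.0000+(1−p*)·0.0000)/1.04=0.0000; Δ=(0.0000−0.0000)/(55.1895−37.5929)=0.0000; B=V−Δ·S=0.0000
Node (1,0) S=19.7400: V=(p*·5.3272+(1−p*)·12.6977)/1.04=10.5986; Δ=(5.3272−12.6977)/(27.2412−18.5556)=-0.8486; B=V−Δ·S=27.3497
Node (1,1) S=28.9800: V=(p*·0.0000+(1−p*)·5.3272)/1.04=3.9581; Δ=(0.0000−5.3272)/(39.9924−27.2412)=-0.4178; B=V−Δ·S=16.0654
Node (0,0) S=21.0000: V=(p*·3.9581+(1−p*)·10.5986)/1.04=8.7398; Δ=(3.9581−10.5986)/(28.9800−19.7400)=-0.7187; B=V−Δ·S=23.8318
Root portfolio cost Δ·21+B reproduces V0=8.7398.

(0,0): Delta=-0.7187 Bond=23.8318
(1,0): Delta=-0.8486 Bond=27.3497
(1,1): Delta=-0.4178 Bond=16.0654
(2,0): Delta=-0.9567 Bond=30.4500
(2,1): Delta=-0.5982 Bond=21.6221
(2,2): Delta=0.0000 Bond=0.0000
(3,0): Delta=-1.0000 Bond=32.4231
(3,1): Delta=-0.8565 Bond=29.1009
(3,2): Delta=0.0000 Bond=0.0000
(3,3): Delta=0.0000 Bond=0.0000
V0=8.7398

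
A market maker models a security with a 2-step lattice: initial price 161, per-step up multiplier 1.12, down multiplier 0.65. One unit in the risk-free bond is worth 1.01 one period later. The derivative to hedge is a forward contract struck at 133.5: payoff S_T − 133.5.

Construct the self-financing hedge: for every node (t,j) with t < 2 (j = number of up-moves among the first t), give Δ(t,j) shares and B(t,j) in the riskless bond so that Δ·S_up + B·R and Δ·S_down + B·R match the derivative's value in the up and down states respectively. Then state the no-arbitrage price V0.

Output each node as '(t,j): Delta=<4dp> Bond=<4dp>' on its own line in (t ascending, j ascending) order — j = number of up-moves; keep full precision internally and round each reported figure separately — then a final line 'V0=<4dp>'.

(0,0): Delta=1.0000 Bond=-130.8695
(1,0): Delta=1.0000 Bond=-132.1782
(1,1): Delta=1.0000 Bond=-132.1782
V0=30.1305

The replicating-portfolio and risk-neutral prices coincide; use p* = (1.01−0.65)/(1.12−0.65) = 0.7660 for the latter.
At expiry t=2: V(2,0)=-65.4775, V(2,1)=-16.2920, V(2,2)=68.4584
  t=1,j=0: stock 104.6500 → up 117.2080 (V=-16.2920), down 68.0225 (V=-65.4775). Price -27.5282; hedge Δ=1.0000, bond B=-132.1782.
  t=1,j=1: stock 180.3200 → up 201.9584 (V=68.4584), down 117.2080 (V=-16.2920). Price 48.1418; hedge Δ=1.0000, bond B=-132.1782.
  t=0,j=0: stock 161.0000 → up 180.3200 (V=48.1418), down 104.6500 (V=-27.5282). Price 30.1305; hedge Δ=1.0000, bond B=-130.8695.
Self-financing check: at every node Δ·S+B equals the discounted successor values.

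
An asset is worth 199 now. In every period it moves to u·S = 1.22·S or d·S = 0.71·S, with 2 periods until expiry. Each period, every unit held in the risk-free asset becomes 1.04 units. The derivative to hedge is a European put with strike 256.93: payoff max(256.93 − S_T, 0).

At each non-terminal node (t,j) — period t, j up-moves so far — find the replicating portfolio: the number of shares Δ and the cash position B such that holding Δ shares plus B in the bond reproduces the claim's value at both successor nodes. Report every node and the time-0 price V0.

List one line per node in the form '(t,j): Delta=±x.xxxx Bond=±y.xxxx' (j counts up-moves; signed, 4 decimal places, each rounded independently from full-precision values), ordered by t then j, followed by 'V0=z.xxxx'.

(0,0): Delta=-0.7593 Bond=204.8473
(1,0): Delta=-1.0000 Bond=247.0481
(1,1): Delta=-0.6829 Bond=194.4920
V0=53.7443

Since d<R<u, set p* = (R−d)/(u−d) = 0.6471; price each node as the discounted p*-expectation of its children.
Terminal payoffs: V(2,0)=156.6141, V(2,1)=84.5562, V(2,2)=0.0000
(1,0): S=141.2900. Δ = (V_up−V_dn)/(S_up−S_dn) = (84.5562−156.6141)/(172.3738−100.3159) = -1.0000. V = [p*·84.5562 + (1−p*)·156.6141]/1.04 = 105.7581. B = V − Δ·S = 247.0481.
(1,1): S=242.7800. Δ = (V_up−V_dn)/(S_up−S_dn) = (0.0000−84.5562)/(296.1916−172.3738) = -0.6829. V = [p*·0.0000 + (1−p*)·84.5562]/1.04 = 28.6955. B = V − Δ·S = 194.4920.
(0,0): S=199.0000. Δ = (V_up−V_dn)/(S_up−S_dn) = (28.6955−105.7581)/(242.7800−141.2900) = -0.7593. V = [p*·28.6955 + (1−p*)·105.7581]/1.04 = 53.7443. B = V − Δ·S = 204.8473.
Check: Δ(0,0)·S0 + B(0,0) = 53.7443 = V0.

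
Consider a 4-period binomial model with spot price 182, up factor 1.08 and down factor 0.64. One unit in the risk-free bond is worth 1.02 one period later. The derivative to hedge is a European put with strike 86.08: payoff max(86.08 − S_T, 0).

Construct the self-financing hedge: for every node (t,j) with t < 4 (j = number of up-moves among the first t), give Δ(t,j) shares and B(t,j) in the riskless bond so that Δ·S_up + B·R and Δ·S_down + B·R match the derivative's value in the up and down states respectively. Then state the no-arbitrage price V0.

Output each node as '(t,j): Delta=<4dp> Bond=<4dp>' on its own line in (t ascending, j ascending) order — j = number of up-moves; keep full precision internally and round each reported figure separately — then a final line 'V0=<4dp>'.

(0,0): Delta=-0.0202 Bond=3.9765
(1,0): Delta=-0.1600 Bond=20.3325
(1,1): Delta=-0.0071 Bond=1.4861
(2,0): Delta=-0.9775 Bond=81.6847
(2,1): Delta=-0.0835 Bond=11.1162
(2,2): Delta=0.0000 Bond=0.0000
(3,0): Delta=-1.0000 Bond=84.3922
(3,1): Delta=-0.9754 Bond=83.1489
(3,2): Delta=0.0000 Bond=0.0000
(3,3): Delta=0.0000 Bond=0.0000
V0=0.2974

The replicating-portfolio and risk-neutral prices coincide; use p* = (1.02−0.64)/(1.08−0.64) = 0.8636 for the latter.
Terminal values V(4,·): V(4,0)=55.5455, V(4,1)=34.5530, V(4,2)=0.0000, V(4,3)=0.0000, V(4,4)=0.0000
Node (3,0) S=47.7102: V=(p*·34.5530+(1−p*)·55.5455)/1.02=36.6819; Δ=(34.5530−55.5455)/(51.5270−30.5345)=-1.0000; B=V−Δ·S=84.3922
Node (3,1) S=80.5110: V=(p*·0.0000+(1−p*)·34.5530)/1.02=4.6194; Δ=(0.0000−34.5530)/(86.9519−51.5270)=-0.9754; B=V−Δ·S=83.1489
Node (3,2) S=135.8623: V=(p*·0.0000+(1−p*)·0.0000)/1.02=0.0000; Δ=(0.0000−0.0000)/(146.7313−86.9519)=0.0000; B=V−Δ·S=0.0000
Node (3,3) S=229.2676: V=(p*·0.0000+(1−p*)·0.0000)/1.02=0.0000; Δ=(0.0000−0.0000)/(247.6090−146.7313)=0.0000; B=V−Δ·S=0.0000
Node (2,0) S=74.5472: V=(p*·4.6194+(1−p*)·36.6819)/1.02=8.8152; Δ=(4.6194−36.6819)/(80.5110−47.7102)=-0.9775; B=V−Δ·S=81.6847
Node (2,1) S=125.7984: V=(p*·0.0000+(1−p*)·4.6194)/1.02=0.6176; Δ=(0.0000−4.6194)/(135.8623−80.5110)=-0.0835; B=V−Δ·S=11.1162
Node (2,2) S=212.2848: V=(p*·0.0000+(1−p*)·0.0000)/1.02=0.0000; Δ=(0.0000−0.0000)/(229.2676−135.8623)=0.0000; B=V−Δ·S=0.0000
Node (1,0) S=116.4800: V=(p*·0.6176+(1−p*)·8.8152)/1.02=1.7014; Δ=(0.6176−8.8152)/(125.7984−74.5472)=-0.1600; B=V−Δ·S=20.3325
Node (1,1) S=196.5600: V=(p*·0.0000+(1−p*)·0.6176)/1.02=0.0826; Δ=(0.0000−0.6176)/(212.2848−125.7984)=-0.0071; B=V−Δ·S=1.4861
Node (0,0) S=182.0000: V=(p*·0.0826+(1−p*)·1.7014)/1.02=0.2974; Δ=(0.0826−1.7014)/(196.5600−116.4800)=-0.0202; B=V−Δ·S=3.9765
Root portfolio cost Δ·182+B reproduces V0=0.2974.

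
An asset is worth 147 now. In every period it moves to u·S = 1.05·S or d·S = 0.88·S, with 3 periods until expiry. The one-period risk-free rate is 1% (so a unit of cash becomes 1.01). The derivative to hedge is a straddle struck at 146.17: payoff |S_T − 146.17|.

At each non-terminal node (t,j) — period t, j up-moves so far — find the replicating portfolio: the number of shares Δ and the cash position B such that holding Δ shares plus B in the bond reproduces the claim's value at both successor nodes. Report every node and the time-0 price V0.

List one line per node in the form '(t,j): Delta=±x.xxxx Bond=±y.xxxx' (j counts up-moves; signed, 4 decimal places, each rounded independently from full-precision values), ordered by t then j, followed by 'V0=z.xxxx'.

(0,0): Delta=0.1011 Bond=0.8398
(1,0): Delta=-1.0000 Bond=143.2899
(1,1): Delta=0.3851 Bond=-42.9800
(2,0): Delta=-1.0000 Bond=144.7228
(2,1): Delta=-1.0000 Bond=144.7228
(2,2): Delta=0.7423 Bond=-101.2967
V0=15.7053

Since d<R<u, set p* = (R−d)/(u−d) = 0.7647; price each node as the discounted p*-expectation of its children.
Payoff layer (t=3): V(3,0)=45.9936, V(3,1)=26.6414, V(3,2)=3.5506, V(3,3)=24.0009
(2,0): S=113.8368. Δ = (V_up−V_dn)/(S_up−S_dn) = (26.6414−45.9936)/(119.5286−100.1764) = -1.0000. V = [p*·26.6414 + (1−p*)·45.9936]/1.01 = 30.8860. B = V − Δ·S = 144.7228.
(2,1): S=135.8280. Δ = (V_up−V_dn)/(S_up−S_dn) = (3.5506−26.6414)/(142.6194−119.5286) = -1.0000. V = [p*·3.5506 + (1−p*)·26.6414]/1.01 = 8.8948. B = V − Δ·S = 144.7228.
(2,2): S=162.0675. Δ = (V_up−V_dn)/(S_up−S_dn) = (24.0009−3.5506)/(170.1709−142.6194) = 0.7423. V = [p*·24.0009 + (1−p*)·3.5506]/1.01 = 18.9991. B = V − Δ·S = -101.2967.
(1,0): S=129.3600. Δ = (V_up−V_dn)/(S_up−S_dn) = (8.8948−30.8860)/(135.8280−113.8368) = -1.0000. V = [p*·8.8948 + (1−p*)·30.8860]/1.01 = 13.9299. B = V − Δ·S = 143.2899.
(1,1): S=154.3500. Δ = (V_up−V_dn)/(S_up−S_dn) = (18.9991−8.8948)/(162.0675−135.8280) = 0.3851. V = [p*·18.9991 + (1−p*)·8.8948]/1.01 = 16.4570. B = V − Δ·S = -42.9800.
(0,0): S=147.0000. Δ = (V_up−V_dn)/(S_up−S_dn) = (16.4570−13.9299)/(154.3500−129.3600) = 0.1011. V = [p*·16.4570 + (1−p*)·13.9299]/1.01 = 15.7053. B = V − Δ·S = 0.8398.
Each (Δ,B) replicates both successor values, so the strategy is self-financing and V0 is arbitrage-free.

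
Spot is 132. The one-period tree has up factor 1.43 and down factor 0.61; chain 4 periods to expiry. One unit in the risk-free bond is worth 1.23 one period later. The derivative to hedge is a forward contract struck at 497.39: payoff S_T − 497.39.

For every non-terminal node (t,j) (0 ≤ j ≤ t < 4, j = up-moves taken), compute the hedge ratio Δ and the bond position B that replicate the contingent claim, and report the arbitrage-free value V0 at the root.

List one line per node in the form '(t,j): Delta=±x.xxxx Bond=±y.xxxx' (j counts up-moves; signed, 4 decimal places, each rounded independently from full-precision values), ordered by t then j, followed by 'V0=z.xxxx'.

(0,0): Delta=1.0000 Bond=-217.3084
(1,0): Delta=1.0000 Bond=-267.2894
(1,1): Delta=1.0000 Bond=-267.2894
(2,0): Delta=1.0000 Bond=-328.7659
(2,1): Delta=1.0000 Bond=-328.7659
(2,2): Delta=1.0000 Bond=-328.7659
(3,0): Delta=1.0000 Bond=-404.3821
(3,1): Delta=1.0000 Bond=-404.3821
(3,2): Delta=1.0000 Bond=-404.3821
(3,3): Delta=1.0000 Bond=-404.3821
V0=-85.3084

Risk-neutral probability p* = (R−d)/(u−d) = (1.23−0.61)/(1.43−0.61) = 0.7561.
Payoff layer (t=4): V(4,0)=-479.1135, V(4,1)=-454.5451, V(4,2)=-396.9502, V(4,3)=-261.9329, V(4,4)=54.5833
(3,0): S=29.9615. Δ = (V_up−V_dn)/(S_up−S_dn) = (-454.5451−-479.1135)/(42.8449−18.2765) = 1.0000. V = [p*·-454.5451 + (1−p*)·-479.1135]/1.23 = -374.4206. B = V − Δ·S = -404.3821.
(3,1): S=70.2376. Δ = (V_up−V_dn)/(S_up−S_dn) = (-396.9502−-454.5451)/(100.4398−42.8449) = 1.0000. V = [p*·-396.9502 + (1−p*)·-454.5451]/1.23 = -334.1445. B = V − Δ·S = -404.3821.
(3,2): S=164.6553. Δ = (V_up−V_dn)/(S_up−S_dn) = (-261.9329−-396.9502)/(235.4571−100.4398) = 1.0000. V = [p*·-261.9329 + (1−p*)·-396.9502]/1.23 = -239.7268. B = V − Δ·S = -404.3821.
(3,3): S=385.9953. Δ = (V_up−V_dn)/(S_up−S_dn) = (54.5833−-261.9329)/(551.9733−235.4571) = 1.0000. V = [p*·54.5833 + (1−p*)·-261.9329]/1.23 = -18.3868. B = V − Δ·S = -404.3821.
(2,0): S=49.1172. Δ = (V_up−V_dn)/(S_up−S_dn) = (-334.1445−-374.4206)/(70.2376−29.9615) = 1.0000. V = [p*·-334.1445 + (1−p*)·-374.4206]/1.23 = -279.6487. B = V − Δ·S = -328.7659.
(2,1): S=115.1436. Δ = (V_up−V_dn)/(S_up−S_dn) = (-239.7268−-334.1445)/(164.6553−70.2376) = 1.0000. V = [p*·-239.7268 + (1−p*)·-334.1445]/1.23 = -213.6223. B = V − Δ·S = -328.7659.
(2,2): S=269.9268. Δ = (V_up−V_dn)/(S_up−S_dn) = (-18.3868−-239.7268)/(385.9953−164.6553) = 1.0000. V = [p*·-18.3868 + (1−p*)·-239.7268]/1.23 = -58.8391. B = V − Δ·S = -328.7659.
(1,0): S=80.5200. Δ = (V_up−V_dn)/(S_up−S_dn) = (-213.6223−-279.6487)/(115.1436−49.1172) = 1.0000. V = [p*·-213.6223 + (1−p*)·-279.6487]/1.23 = -186.7694. B = V − Δ·S = -267.2894.
(1,1): S=188.7600. Δ = (V_up−V_dn)/(S_up−S_dn) = (-58.8391−-213.6223)/(269.9268−115.1436) = 1.0000. V = [p*·-58.8391 + (1−p*)·-213.6223]/1.23 = -78.5294. B = V − Δ·S = -267.2894.
(0,0): S=132.0000. Δ = (V_up−V_dn)/(S_up−S_dn) = (-78.5294−-186.7694)/(188.7600−80.5200) = 1.0000. V = [p*·-78.5294 + (1−p*)·-186.7694]/1.23 = -85.3084. B = V − Δ·S = -217.3084.
Root portfolio cost Δ·132+B reproduces V0=-85.3084.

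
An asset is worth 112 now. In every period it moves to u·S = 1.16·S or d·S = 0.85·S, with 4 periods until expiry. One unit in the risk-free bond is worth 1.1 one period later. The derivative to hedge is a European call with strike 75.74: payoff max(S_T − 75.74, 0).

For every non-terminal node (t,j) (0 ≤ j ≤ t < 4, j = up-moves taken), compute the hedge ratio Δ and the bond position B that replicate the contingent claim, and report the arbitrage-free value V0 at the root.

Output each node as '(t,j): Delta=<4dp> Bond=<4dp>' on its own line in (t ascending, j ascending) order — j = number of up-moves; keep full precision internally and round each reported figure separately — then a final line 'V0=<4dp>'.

(0,0): Delta=0.9973 Bond=-51.4113
(1,0): Delta=0.9819 Bond=-55.0852
(1,1): Delta=1.0000 Bond=-56.9046
(2,0): Delta=0.8788 Bond=-52.2549
(2,1): Delta=1.0000 Bond=-62.5950
(2,2): Delta=1.0000 Bond=-62.5950
(3,0): Delta=0.1898 Bond=-10.0881
(3,1): Delta=1.0000 Bond=-68.8545
(3,2): Delta=1.0000 Bond=-68.8545
(3,3): Delta=1.0000 Bond=-68.8545
V0=60.2851

Risk-neutral probability p* = (R−d)/(u−d) = (1.1−0.85)/(1.16−0.85) = 0.8065.
Terminal payoffs: V(4,0)=0.0000, V(4,1)=4.0471, V(4,2)=33.1460, V(4,3)=72.8573, V(4,4)=127.0516
Node (3,0) S=68.7820: V=(p*·4.0471+(1−p*)·0.0000)/1.1=2.9671; Δ=(4.0471−0.0000)/(79.7871−58.4647)=0.1898; B=V−Δ·S=-10.0881
Node (3,1) S=93.8672: V=(p*·33.1460+(1−p*)·4.0471)/1.1=25.0127; Δ=(33.1460−4.0471)/(108.8860−79.7871)=1.0000; B=V−Δ·S=-68.8545
Node (3,2) S=128.1011: V=(p*·72.8573+(1−p*)·33.1460)/1.1=59.2466; Δ=(72.8573−33.1460)/(148.5973−108.8860)=1.0000; B=V−Δ·S=-68.8545
Node (3,3) S=174.8204: V=(p*·127.0516+(1−p*)·72.8573)/1.1=105.9658; Δ=(127.0516−72.8573)/(202.7916−148.5973)=1.0000; B=V−Δ·S=-68.8545
Node (2,0) S=80.9200: V=(p*·25.0127+(1−p*)·2.9671)/1.1=18.8598; Δ=(25.0127−2.9671)/(93.8672−68.7820)=0.8788; B=V−Δ·S=-52.2549
Node (2,1) S=110.4320: V=(p*·59.2466+(1−p*)·25.0127)/1.1=47.8370; Δ=(59.2466−25.0127)/(128.1011−93.8672)=1.0000; B=V−Δ·S=-62.5950
Node (2,2) S=150.7072: V=(p*·105.9658+(1−p*)·59.2466)/1.1=88.1122; Δ=(105.9658−59.2466)/(174.8204−128.1011)=1.0000; B=V−Δ·S=-62.5950
Node (1,0) S=95.2000: V=(p*·47.8370+(1−p*)·18.8598)/1.1=38.3895; Δ=(47.8370−18.8598)/(110.4320−80.9200)=0.9819; B=V−Δ·S=-55.0852
Node (1,1) S=129.9200: V=(p*·88.1122+(1−p*)·47.8370)/1.1=73.0154; Δ=(88.1122−47.8370)/(150.7072−110.4320)=1.0000; B=V−Δ·S=-56.9046
Node (0,0) S=112.0000: V=(p*·73.0154+(1−p*)·38.3895)/1.1=60.2851; Δ=(73.0154−38.3895)/(129.9200−95.2000)=0.9973; B=V−Δ·S=-51.4113
Check: Δ(0,0)·S0 + B(0,0) = 60.2851 = V0.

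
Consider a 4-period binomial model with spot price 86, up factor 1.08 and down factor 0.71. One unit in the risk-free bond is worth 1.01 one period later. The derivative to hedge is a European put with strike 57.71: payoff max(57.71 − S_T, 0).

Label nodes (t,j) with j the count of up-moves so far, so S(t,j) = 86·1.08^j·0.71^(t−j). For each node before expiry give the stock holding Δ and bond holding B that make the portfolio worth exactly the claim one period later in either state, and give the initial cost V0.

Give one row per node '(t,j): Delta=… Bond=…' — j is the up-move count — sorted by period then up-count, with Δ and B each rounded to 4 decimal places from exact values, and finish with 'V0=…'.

(0,0): Delta=-0.1297 Bond=12.6805
(1,0): Delta=-0.4521 Bond=32.4940
(1,1): Delta=-0.0802 Bond=8.2138
(2,0): Delta=-1.0000 Bond=56.5729
(2,1): Delta=-0.3680 Bond=27.2764
(2,2): Delta=-0.0361 Bond=3.8671
(3,0): Delta=-1.0000 Bond=57.1386
(3,1): Delta=-1.0000 Bond=57.1386
(3,2): Delta=-0.2711 Bond=20.6449
(3,3): Delta=0.0000 Bond=0.0000
V0=1.5297

Risk-neutral probability p* = (R−d)/(u−d) = (1.01−0.71)/(1.08−0.71) = 0.8108.
Payoff layer (t=4): V(4,0)=35.8560, V(4,1)=24.4672, V(4,2)=7.1435, V(4,3)=0.0000, V(4,4)=0.0000
Node (3,0) S=30.7803: V=(p*·24.4672+(1−p*)·35.8560)/1.01=26.3583; Δ=(24.4672−35.8560)/(33.2428−21.8540)=-1.0000; B=V−Δ·S=57.1386
Node (3,1) S=46.8208: V=(p*·7.1435+(1−p*)·24.4672)/1.01=10.3178; Δ=(7.1435−24.4672)/(50.5665−33.2428)=-1.0000; B=V−Δ·S=57.1386
Node (3,2) S=71.2204: V=(p*·0.0000+(1−p*)·7.1435)/1.01=1.3381; Δ=(0.0000−7.1435)/(76.9180−50.5665)=-0.2711; B=V−Δ·S=20.6449
Node (3,3) S=108.3352: V=(p*·0.0000+(1−p*)·0.0000)/1.01=0.0000; Δ=(0.0000−0.0000)/(117.0021−76.9180)=0.0000; B=V−Δ·S=0.0000
Node (2,0) S=43.3526: V=(p*·10.3178+(1−p*)·26.3583)/1.01=13.2203; Δ=(10.3178−26.3583)/(46.8208−30.7803)=-1.0000; B=V−Δ·S=56.5729
Node (2,1) S=65.9448: V=(p*·1.3381+(1−p*)·10.3178)/1.01=3.0069; Δ=(1.3381−10.3178)/(71.2204−46.8208)=-0.3680; B=V−Δ·S=27.2764
Node (2,2) S=100.3104: V=(p*·0.0000+(1−p*)·1.3381)/1.01=0.2506; Δ=(0.0000−1.3381)/(108.3352−71.2204)=-0.0361; B=V−Δ·S=3.8671
Node (1,0) S=61.0600: V=(p*·3.0069+(1−p*)·13.2203)/1.01=4.8903; Δ=(3.0069−13.2203)/(65.9448−43.3526)=-0.4521; B=V−Δ·S=32.4940
Node (1,1) S=92.8800: V=(p*·0.2506+(1−p*)·3.0069)/1.01=0.7645; Δ=(0.2506−3.0069)/(100.3104−65.9448)=-0.0802; B=V−Δ·S=8.2138
Node (0,0) S=86.0000: V=(p*·0.7645+(1−p*)·4.8903)/1.01=1.5297; Δ=(0.7645−4.8903)/(92.8800−61.0600)=-0.1297; B=V−Δ·S=12.6805
Self-financing check: at every node Δ·S+B equals the discounted successor values.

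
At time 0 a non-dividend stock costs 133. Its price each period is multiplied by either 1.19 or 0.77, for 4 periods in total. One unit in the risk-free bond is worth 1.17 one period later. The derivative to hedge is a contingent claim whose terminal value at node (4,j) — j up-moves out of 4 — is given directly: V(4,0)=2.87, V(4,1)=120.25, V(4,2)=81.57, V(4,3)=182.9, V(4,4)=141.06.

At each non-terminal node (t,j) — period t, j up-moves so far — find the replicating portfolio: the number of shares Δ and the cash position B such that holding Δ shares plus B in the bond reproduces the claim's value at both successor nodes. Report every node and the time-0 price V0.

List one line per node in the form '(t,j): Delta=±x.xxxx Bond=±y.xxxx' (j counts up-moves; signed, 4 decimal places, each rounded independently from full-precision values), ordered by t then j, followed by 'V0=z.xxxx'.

(0,0): Delta=-0.2599 Bond=113.1186
(1,0): Delta=1.5059 Bond=-48.4864
(1,1): Delta=-0.3170 Bond=141.3906
(2,0): Delta=-0.8064 Bond=125.6115
(2,1): Delta=1.5807 Bond=-65.8461
(2,2): Delta=-0.3784 Bond=176.9906
(3,0): Delta=4.6028 Bond=-181.4758
(3,1): Delta=-0.9814 Bond=163.3875
(3,2): Delta=1.6636 Bond=-89.0613
(3,3): Delta=-0.4445 Bond=221.8860
V0=78.5538

The replicating-portfolio and risk-neutral prices coincide; use p* = (1.17−0.77)/(1.19−0.77) = 0.9524 for the latter.
Payoff layer (t=4): V(4,0)=2.8700, V(4,1)=120.2500, V(4,2)=81.5700, V(4,3)=182.9000, V(4,4)=141.0600
Node (3,0) S=60.7189: V=(p*·120.2500+(1−p*)·2.8700)/1.17=98.0004; Δ=(120.2500−2.8700)/(72.2555−46.7535)=4.6028; B=V−Δ·S=-181.4758
Node (3,1) S=93.8383: V=(p*·81.5700+(1−p*)·120.2500)/1.17=71.2922; Δ=(81.5700−120.2500)/(111.6676−72.2555)=-0.9814; B=V−Δ·S=163.3875
Node (3,2) S=145.0228: V=(p*·182.9000+(1−p*)·81.5700)/1.17=152.2007; Δ=(182.9000−81.5700)/(172.5771−111.6676)=1.6636; B=V−Δ·S=-89.0613
Node (3,3) S=224.1261: V=(p*·141.0600+(1−p*)·182.9000)/1.17=122.2670; Δ=(141.0600−182.9000)/(266.7101−172.5771)=-0.4445; B=V−Δ·S=221.8860
Node (2,0) S=78.8557: V=(p*·71.2922+(1−p*)·98.0004)/1.17=62.0206; Δ=(71.2922−98.0004)/(93.8383−60.7189)=-0.8064; B=V−Δ·S=125.6115
Node (2,1) S=121.8679: V=(p*·152.2007+(1−p*)·71.2922)/1.17=126.7931; Δ=(152.2007−71.2922)/(145.0228−93.8383)=1.5807; B=V−Δ·S=-65.8461
Node (2,2) S=188.3413: V=(p*·122.2670+(1−p*)·152.2007)/1.17=105.7200; Δ=(122.2670−152.2007)/(224.1261−145.0228)=-0.3784; B=V−Δ·S=176.9906
Node (1,0) S=102.4100: V=(p*·126.7931+(1−p*)·62.0206)/1.17=105.7339; Δ=(126.7931−62.0206)/(121.8679−78.8557)=1.5059; B=V−Δ·S=-48.4864
Node (1,1) S=158.2700: V=(p*·105.7200+(1−p*)·126.7931)/1.17=91.2167; Δ=(105.7200−126.7931)/(188.3413−121.8679)=-0.3170; B=V−Δ·S=141.3906
Node (0,0) S=133.0000: V=(p*·91.2167+(1−p*)·105.7339)/1.17=78.5538; Δ=(91.2167−105.7339)/(158.2700−102.4100)=-0.2599; B=V−Δ·S=113.1186
The time-0 hedge costs 78.5538, which is the no-arbitrage price.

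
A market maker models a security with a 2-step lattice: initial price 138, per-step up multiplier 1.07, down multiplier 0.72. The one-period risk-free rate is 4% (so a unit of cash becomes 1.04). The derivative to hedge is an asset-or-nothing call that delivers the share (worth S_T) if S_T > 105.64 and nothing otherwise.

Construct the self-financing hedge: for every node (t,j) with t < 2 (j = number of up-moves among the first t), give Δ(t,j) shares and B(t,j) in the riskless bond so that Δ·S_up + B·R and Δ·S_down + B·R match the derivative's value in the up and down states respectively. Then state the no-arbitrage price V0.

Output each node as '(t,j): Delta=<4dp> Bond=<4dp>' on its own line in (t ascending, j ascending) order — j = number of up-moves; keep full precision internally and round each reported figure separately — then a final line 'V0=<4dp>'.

(0,0): Delta=1.1221 Bond=-17.3319
(1,0): Delta=3.0571 Bond=-210.2938
(1,1): Delta=1.0000 Bond=0.0000
V0=137.5141

No-arbitrage ⇒ martingale measure with p* = (R−d)/(u−d) = 0.9143.
Terminal payoffs: V(2,0)=0.0000, V(2,1)=106.3152, V(2,2)=157.9962
  t=1,j=0: stock 99.3600 → up 106.3152 (V=106.3152), down 71.5392 (V=0.0000). Price 93.4639; hedge Δ=3.0571, bond B=-210.2938.
  t=1,j=1: stock 147.6600 → up 157.9962 (V=157.9962), down 106.3152 (V=106.3152). Price 147.6600; hedge Δ=1.0000, bond B=0.0000.
  t=0,j=0: stock 138.0000 → up 147.6600 (V=147.6600), down 99.3600 (V=93.4639). Price 137.5141; hedge Δ=1.1221, bond B=-17.3319.
The time-0 hedge costs 137.5141, which is the no-arbitrage price.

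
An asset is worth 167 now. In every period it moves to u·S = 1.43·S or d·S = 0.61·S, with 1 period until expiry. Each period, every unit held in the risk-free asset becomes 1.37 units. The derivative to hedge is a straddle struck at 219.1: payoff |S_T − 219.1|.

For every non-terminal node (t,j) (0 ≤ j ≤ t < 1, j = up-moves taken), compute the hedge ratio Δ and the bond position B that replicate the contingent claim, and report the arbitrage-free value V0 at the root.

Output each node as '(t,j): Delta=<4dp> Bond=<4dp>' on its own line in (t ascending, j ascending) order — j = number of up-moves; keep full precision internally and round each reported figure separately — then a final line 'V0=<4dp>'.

(0,0): Delta=-0.7121 Bond=138.5222
V0=19.5953

No-arbitrage ⇒ martingale measure with p* = (R−d)/(u−d) = 0.9268.
Terminal payoffs: V(1,0)=117.2300, V(1,1)=19.7100
Node (0,0) S=167.0000: V=(p*·19.7100+(1−p*)·117.2300)/1.37=19.5953; Δ=(19.7100−117.2300)/(238.8100−101.8700)=-0.7121; B=V−Δ·S=138.5222
Each (Δ,B) replicates both successor values, so the strategy is self-financing and V0 is arbitrage-free.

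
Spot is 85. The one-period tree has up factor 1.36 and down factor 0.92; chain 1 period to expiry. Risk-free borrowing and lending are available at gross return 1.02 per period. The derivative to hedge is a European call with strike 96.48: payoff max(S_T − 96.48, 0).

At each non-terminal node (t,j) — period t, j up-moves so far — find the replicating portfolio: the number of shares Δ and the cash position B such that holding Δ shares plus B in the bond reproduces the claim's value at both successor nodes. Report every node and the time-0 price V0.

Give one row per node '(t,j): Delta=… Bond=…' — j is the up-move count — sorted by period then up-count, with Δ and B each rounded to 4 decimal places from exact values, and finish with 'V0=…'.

Under the risk-neutral measure, an up-move has probability p* = (R−d)/(u−d) = 0.2273 and values discount at R = 1.02.
Terminal payoffs: V(1,0)=0.0000, V(1,1)=19.1200
  t=0,j=0: stock 85.0000 → up 115.6000 (V=19.1200), down 78.2000 (V=0.0000). Price 4.2602; hedge Δ=0.5112, bond B=-39.1943.
Check: Δ(0,0)·S0 + B(0,0) = 4.2602 = V0.

(0,0): Delta=0.5112 Bond=-39.1943
V0=4.2602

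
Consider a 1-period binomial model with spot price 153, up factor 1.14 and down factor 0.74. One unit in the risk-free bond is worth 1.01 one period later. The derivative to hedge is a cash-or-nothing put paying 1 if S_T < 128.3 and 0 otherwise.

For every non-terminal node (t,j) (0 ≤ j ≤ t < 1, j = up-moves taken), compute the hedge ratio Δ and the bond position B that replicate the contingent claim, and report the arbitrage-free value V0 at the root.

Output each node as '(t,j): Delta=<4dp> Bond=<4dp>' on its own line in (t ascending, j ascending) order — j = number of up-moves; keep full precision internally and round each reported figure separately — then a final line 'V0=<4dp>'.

(0,0): Delta=-0.0163 Bond=2.8218
V0=0.3218

Risk-neutral probability p* = (R−d)/(u−d) = (1.01−0.74)/(1.14−0.74) = 0.6750.
Terminal payoffs: V(1,0)=1.0000, V(1,1)=0.0000
Node (0,0) S=153.0000: V=(p*·0.0000+(1−p*)·1.0000)/1.01=0.3218; Δ=(0.0000−1.0000)/(174.4200−113.2200)=-0.0163; B=V−Δ·S=2.8218
Check: Δ(0,0)·S0 + B(0,0) = 0.3218 = V0.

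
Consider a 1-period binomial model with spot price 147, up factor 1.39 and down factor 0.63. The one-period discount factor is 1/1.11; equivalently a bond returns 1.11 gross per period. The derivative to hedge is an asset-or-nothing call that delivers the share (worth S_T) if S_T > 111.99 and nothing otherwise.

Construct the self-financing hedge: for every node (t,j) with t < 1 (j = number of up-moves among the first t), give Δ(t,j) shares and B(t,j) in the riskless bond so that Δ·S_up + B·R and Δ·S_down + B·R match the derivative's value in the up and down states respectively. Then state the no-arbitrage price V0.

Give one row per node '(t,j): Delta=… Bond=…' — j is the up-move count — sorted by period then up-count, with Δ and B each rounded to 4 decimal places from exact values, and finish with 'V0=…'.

(0,0): Delta=1.8289 Bond=-152.5935
V0=116.2617

No-arbitrage ⇒ martingale measure with p* = (R−d)/(u−d) = 0.6316.
Terminal payoffs: V(1,0)=0.0000, V(1,1)=204.3300
(0,0): S=147.0000. Δ = (V_up−V_dn)/(S_up−S_dn) = (204.3300−0.0000)/(204.3300−92.6100) = 1.8289. V = [p*·204.3300 + (1−p*)·0.0000]/1.11 = 116.2617. B = V − Δ·S = -152.5935.
Root portfolio cost Δ·147+B reproduces V0=116.2617.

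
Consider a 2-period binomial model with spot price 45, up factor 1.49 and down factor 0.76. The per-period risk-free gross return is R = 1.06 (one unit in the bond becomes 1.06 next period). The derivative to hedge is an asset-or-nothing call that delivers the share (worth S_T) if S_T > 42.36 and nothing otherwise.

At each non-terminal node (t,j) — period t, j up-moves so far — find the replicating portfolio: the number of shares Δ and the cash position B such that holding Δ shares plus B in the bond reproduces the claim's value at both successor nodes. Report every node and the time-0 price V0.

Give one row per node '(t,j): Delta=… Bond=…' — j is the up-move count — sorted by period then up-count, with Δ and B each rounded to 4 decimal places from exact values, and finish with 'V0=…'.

(0,0): Delta=1.4397 Bond=-27.8123
(1,0): Delta=2.0411 Bond=-50.0492
(1,1): Delta=1.0000 Bond=0.0000
V0=36.9736

No-arbitrage ⇒ martingale measure with p* = (R−d)/(u−d) = 0.4110.
At expiry t=2: V(2,0)=0.0000, V(2,1)=50.9580, V(2,2)=99.9045
(1,0): S=34.2000. Δ = (V_up−V_dn)/(S_up−S_dn) = (50.9580−0.0000)/(50.9580−25.9920) = 2.0411. V = [p*·50.9580 + (1−p*)·0.0000]/1.06 = 19.7563. B = V − Δ·S = -50.0492.
(1,1): S=67.0500. Δ = (V_up−V_dn)/(S_up−S_dn) = (99.9045−50.9580)/(99.9045−50.9580) = 1.0000. V = [p*·99.9045 + (1−p*)·50.9580]/1.06 = 67.0500. B = V − Δ·S = 0.0000.
(0,0): S=45.0000. Δ = (V_up−V_dn)/(S_up−S_dn) = (67.0500−19.7563)/(67.0500−34.2000) = 1.4397. V = [p*·67.0500 + (1−p*)·19.7563]/1.06 = 36.9736. B = V − Δ·S = -27.8123.
The time-0 hedge costs 36.9736, which is the no-arbitrage price.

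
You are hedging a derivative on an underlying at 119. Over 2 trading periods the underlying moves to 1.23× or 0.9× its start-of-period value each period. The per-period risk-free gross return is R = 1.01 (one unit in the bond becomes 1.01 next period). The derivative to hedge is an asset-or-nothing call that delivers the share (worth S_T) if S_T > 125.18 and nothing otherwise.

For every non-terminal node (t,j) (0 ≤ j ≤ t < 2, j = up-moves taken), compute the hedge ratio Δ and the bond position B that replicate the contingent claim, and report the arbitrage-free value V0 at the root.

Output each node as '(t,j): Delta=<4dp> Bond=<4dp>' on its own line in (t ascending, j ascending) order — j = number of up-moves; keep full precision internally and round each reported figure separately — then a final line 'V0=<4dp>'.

(0,0): Delta=2.6202 Bond=-234.7952
(1,0): Delta=3.7273 Bond=-355.7147
(1,1): Delta=1.0000 Bond=0.0000
V0=77.0041

Since d<R<u, set p* = (R−d)/(u−d) = 0.3333; price each node as the discounted p*-expectation of its children.
Terminal payoffs: V(2,0)=0.0000, V(2,1)=131.7330, V(2,2)=180.0351
  t=1,j=0: stock 107.1000 → up 131.7330 (V=131.7330), down 96.3900 (V=0.0000). Price 43.4762; hedge Δ=3.7273, bond B=-355.7147.
  t=1,j=1: stock 146.3700 → up 180.0351 (V=180.0351), down 131.7330 (V=131.7330). Price 146.3700; hedge Δ=1.0000, bond B=0.0000.
  t=0,j=0: stock 119.0000 → up 146.3700 (V=146.3700), down 107.1000 (V=43.4762). Price 77.0041; hedge Δ=2.6202, bond B=-234.7952.
Check: Δ(0,0)·S0 + B(0,0) = 77.0041 = V0.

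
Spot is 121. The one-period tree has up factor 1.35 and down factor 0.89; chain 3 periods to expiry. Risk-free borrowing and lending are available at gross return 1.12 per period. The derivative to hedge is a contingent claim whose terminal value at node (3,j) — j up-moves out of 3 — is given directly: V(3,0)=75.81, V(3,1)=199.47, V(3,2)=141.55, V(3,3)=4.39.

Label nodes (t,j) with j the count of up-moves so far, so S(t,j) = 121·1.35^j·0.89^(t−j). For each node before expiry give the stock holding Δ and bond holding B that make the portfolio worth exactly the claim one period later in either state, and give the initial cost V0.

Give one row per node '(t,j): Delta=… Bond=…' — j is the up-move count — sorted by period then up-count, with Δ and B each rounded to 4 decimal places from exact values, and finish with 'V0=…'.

Risk-neutral probability p* = (R−d)/(u−d) = (1.12−0.89)/(1.35−0.89) = 0.5000.
Terminal payoffs: V(3,0)=75.8100, V(3,1)=199.4700, V(3,2)=141.5500, V(3,3)=4.3900
  t=2,j=0: stock 95.8441 → up 129.3895 (V=199.4700), down 85.3012 (V=75.8100). Price 122.8929; hedge Δ=2.8048, bond B=-145.9332.
  t=2,j=1: stock 145.3815 → up 196.2650 (V=141.5500), down 129.3895 (V=199.4700). Price 152.2411; hedge Δ=-0.8661, bond B=278.1541.
  t=2,j=2: stock 220.5225 → up 297.7054 (V=4.3900), down 196.2650 (V=141.5500). Price 65.1518; hedge Δ=-1.3521, bond B=363.3257.
  t=1,j=0: stock 107.6900 → up 145.3815 (V=152.2411), down 95.8441 (V=122.8929). Price 122.8276; hedge Δ=0.5924, bond B=59.0272.
  t=1,j=1: stock 163.3500 → up 220.5225 (V=65.1518), down 145.3815 (V=152.2411). Price 97.0504; hedge Δ=-1.1590, bond B=286.3749.
  t=0,j=0: stock 121.0000 → up 163.3500 (V=97.0504), down 107.6900 (V=122.8276). Price 98.1598; hedge Δ=-0.4631, bond B=154.1974.
Check: Δ(0,0)·S0 + B(0,0) = 98.1598 = V0.

(0,0): Delta=-0.4631 Bond=154.1974
(1,0): Delta=0.5924 Bond=59.0272
(1,1): Delta=-1.1590 Bond=286.3749
(2,0): Delta=2.8048 Bond=-145.9332
(2,1): Delta=-0.8661 Bond=278.1541
(2,2): Delta=-1.3521 Bond=363.3257
V0=98.1598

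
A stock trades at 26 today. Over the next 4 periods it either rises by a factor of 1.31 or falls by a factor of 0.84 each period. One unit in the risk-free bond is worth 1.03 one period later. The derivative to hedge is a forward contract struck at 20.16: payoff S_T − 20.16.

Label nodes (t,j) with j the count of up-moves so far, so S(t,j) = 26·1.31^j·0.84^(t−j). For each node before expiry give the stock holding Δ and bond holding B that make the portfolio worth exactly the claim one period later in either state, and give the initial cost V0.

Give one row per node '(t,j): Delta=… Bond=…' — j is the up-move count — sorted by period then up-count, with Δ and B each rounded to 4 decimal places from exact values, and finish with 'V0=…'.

Risk-neutral probability p* = (R−d)/(u−d) = (1.03−0.84)/(1.31−0.84) = 0.4043.
At expiry t=4: V(4,0)=-7.2153, V(4,1)=0.0275, V(4,2)=11.3229, V(4,3)=28.9383, V(4,4)=56.4100
Node (3,0) S=15.4103: V=(p*·0.0275+(1−p*)·-7.2153)/1.03=-4.1625; Δ=(0.0275−-7.2153)/(20.1875−12.9447)=1.0000; B=V−Δ·S=-19.5728
Node (3,1) S=24.0327: V=(p*·11.3229+(1−p*)·0.0275)/1.03=4.4599; Δ=(11.3229−0.0275)/(31.4829−20.1875)=1.0000; B=V−Δ·S=-19.5728
Node (3,2) S=37.4796: V=(p*·28.9383+(1−p*)·11.3229)/1.03=17.9068; Δ=(28.9383−11.3229)/(49.0983−31.4829)=1.0000; B=V−Δ·S=-19.5728
Node (3,3) S=58.4504: V=(p*·56.4100+(1−p*)·28.9383)/1.03=38.8776; Δ=(56.4100−28.9383)/(76.5700−49.0983)=1.0000; B=V−Δ·S=-19.5728
Node (2,0) S=18.3456: V=(p*·4.4599+(1−p*)·-4.1625)/1.03=-0.6571; Δ=(4.4599−-4.1625)/(24.0327−15.4103)=1.0000; B=V−Δ·S=-19.0027
Node (2,1) S=28.6104: V=(p*·17.9068+(1−p*)·4.4599)/1.03=9.6077; Δ=(17.9068−4.4599)/(37.4796−24.0327)=1.0000; B=V−Δ·S=-19.0027
Node (2,2) S=44.6186: V=(p*·38.8776+(1−p*)·17.9068)/1.03=25.6159; Δ=(38.8776−17.9068)/(58.4504−37.4796)=1.0000; B=V−Δ·S=-19.0027
Node (1,0) S=21.8400: V=(p*·9.6077+(1−p*)·-0.6571)/1.03=3.3907; Δ=(9.6077−-0.6571)/(28.6104−18.3456)=1.0000; B=V−Δ·S=-18.4493
Node (1,1) S=34.0600: V=(p*·25.6159+(1−p*)·9.6077)/1.03=15.6107; Δ=(25.6159−9.6077)/(44.6186−28.6104)=1.0000; B=V−Δ·S=-18.4493
Node (0,0) S=26.0000: V=(p*·15.6107+(1−p*)·3.3907)/1.03=8.0881; Δ=(15.6107−3.3907)/(34.0600−21.8400)=1.0000; B=V−Δ·S=-17.9119
Root portfolio cost Δ·26+B reproduces V0=8.0881.

(0,0): Delta=1.0000 Bond=-17.9119
(1,0): Delta=1.0000 Bond=-18.4493
(1,1): Delta=1.0000 Bond=-18.4493
(2,0): Delta=1.0000 Bond=-19.0027
(2,1): Delta=1.0000 Bond=-19.0027
(2,2): Delta=1.0000 Bond=-19.0027
(3,0): Delta=1.0000 Bond=-19.5728
(3,1): Delta=1.0000 Bond=-19.5728
(3,2): Delta=1.0000 Bond=-19.5728
(3,3): Delta=1.0000 Bond=-19.5728
V0=8.0881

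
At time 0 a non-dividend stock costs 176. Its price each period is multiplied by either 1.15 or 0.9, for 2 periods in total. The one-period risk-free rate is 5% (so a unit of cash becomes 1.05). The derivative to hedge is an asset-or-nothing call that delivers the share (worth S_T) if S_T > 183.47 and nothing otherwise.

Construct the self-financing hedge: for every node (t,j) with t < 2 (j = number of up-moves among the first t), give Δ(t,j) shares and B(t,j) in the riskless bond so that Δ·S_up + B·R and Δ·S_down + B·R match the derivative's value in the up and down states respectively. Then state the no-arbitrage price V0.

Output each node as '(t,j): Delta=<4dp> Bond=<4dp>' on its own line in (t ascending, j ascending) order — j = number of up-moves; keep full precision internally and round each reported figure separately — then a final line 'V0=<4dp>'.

No-arbitrage ⇒ martingale measure with p* = (R−d)/(u−d) = 0.6000.
At expiry t=2: V(2,0)=0.0000, V(2,1)=0.0000, V(2,2)=232.7600
Node (1,0) S=158.4000: V=(p*·0.0000+(1−p*)·0.0000)/1.05=0.0000; Δ=(0.0000−0.0000)/(182.1600−142.5600)=0.0000; B=V−Δ·S=0.0000
Node (1,1) S=202.4000: V=(p*·232.7600+(1−p*)·0.0000)/1.05=133.0057; Δ=(232.7600−0.0000)/(232.7600−182.1600)=4.6000; B=V−Δ·S=-798.0343
Node (0,0) S=176.0000: V=(p*·133.0057+(1−p*)·0.0000)/1.05=76.0033; Δ=(133.0057−0.0000)/(202.4000−158.4000)=3.0229; B=V−Δ·S=-456.0196
Self-financing check: at every node Δ·S+B equals the discounted successor values.

(0,0): Delta=3.0229 Bond=-456.0196
(1,0): Delta=0.0000 Bond=0.0000
(1,1): Delta=4.6000 Bond=-798.0343
V0=76.0033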